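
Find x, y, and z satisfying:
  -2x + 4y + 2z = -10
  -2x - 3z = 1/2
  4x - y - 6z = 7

Row-reduce the augmented matrix:
R1 ← R1 / (-2).
R2 ← R2 + 2·R1.
R3 ← R3 − 4·R1.
R2 ← R2 / (-4).
R1 ← R1 + 2·R2.
R3 ← R3 − 7·R2.
R3 ← R3 / (-43/4).
R1 ← R1 − 3/2·R3.
R2 ← R2 − 5/4·R3.
Reading off the reduced rows gives x = 1/2, y = -2, z = -1/2.

x = 1/2, y = -2, z = -1/2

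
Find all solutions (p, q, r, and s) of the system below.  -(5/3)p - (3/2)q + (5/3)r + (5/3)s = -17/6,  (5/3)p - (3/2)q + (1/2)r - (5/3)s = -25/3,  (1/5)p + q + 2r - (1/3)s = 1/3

infinitely many solutions

Row-reduce:
R1 ← R1 / (-5/3).
R2 ← R2 − 5/3·R1.
R3 ← R3 − 1/5·R1.
R2 ← R2 / (-3).
R1 ← R1 − 9/10·R2.
R3 ← R3 − 41/50·R2.
R3 ← R3 / (2513/900).
R1 ← R1 + 7/20·R3.
R2 ← R2 + 13/18·R3.
Rank is 3 with 4 unknowns, leaving s free.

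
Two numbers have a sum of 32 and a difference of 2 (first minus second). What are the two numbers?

first number: 17, second number: 15

Let x = first number, y = second number.
  y + x = 32
  x - y = 2
Row-reduce the augmented matrix:
R2 ← R2 − 1·R1.
R2 ← R2 / (-2).
R1 ← R1 − 1·R2.
Reading off the reduced rows gives x = 17, y = 15.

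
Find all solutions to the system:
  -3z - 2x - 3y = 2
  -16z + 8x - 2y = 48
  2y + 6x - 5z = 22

Row-reduce:
R1 ← R1 / (-2).
R2 ← R2 − 8·R1.
R3 ← R3 − 6·R1.
R2 ← R2 / (-14).
R1 ← R1 − 3/2·R2.
R3 ← R3 + 7·R2.
Rank is 2 with 3 unknowns, leaving z free.

infinitely many solutions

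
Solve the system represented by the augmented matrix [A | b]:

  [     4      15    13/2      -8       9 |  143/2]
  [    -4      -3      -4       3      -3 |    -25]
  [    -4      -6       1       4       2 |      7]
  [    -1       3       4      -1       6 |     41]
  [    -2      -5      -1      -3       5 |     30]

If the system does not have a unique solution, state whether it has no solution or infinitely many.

infinitely many solutions

Row-reduce:
R1 ← R1 / (4).
R2 ← R2 + 4·R1.
R3 ← R3 + 4·R1.
R4 ← R4 + 1·R1.
R5 ← R5 + 2·R1.
R2 ← R2 / (12).
R1 ← R1 − 15/4·R2.
R3 ← R3 − 9·R2.
R4 ← R4 − 27/4·R2.
R5 ← R5 − 5/2·R2.
R3 ← R3 / (45/8).
R1 ← R1 − 27/32·R3.
R2 ← R2 − 5/24·R3.
R4 ← R4 − 135/32·R3.
R5 ← R5 − 83/48·R3.
Swap R4 and R5.
R4 ← R4 / (-794/135).
R1 ← R1 + 2/5·R4.
R2 ← R2 + 11/27·R4.
R3 ← R3 + 2/45·R4.
Rank is 4 with 5 unknowns, leaving x_5 free.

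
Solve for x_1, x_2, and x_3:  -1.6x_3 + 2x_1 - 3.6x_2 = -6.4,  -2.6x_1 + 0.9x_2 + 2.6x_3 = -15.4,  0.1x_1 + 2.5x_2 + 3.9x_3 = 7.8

x_1 = 6, x_2 = 6, x_3 = -2

Row-reduce the augmented matrix:
R1 ← R1 / (2).
R2 ← R2 + 13/5·R1.
R3 ← R3 − 1/10·R1.
R2 ← R2 / (-189/50).
R1 ← R1 + 9/5·R2.
R3 ← R3 − 67/25·R2.
R3 ← R3 / (8219/1890).
R1 ← R1 + 22/21·R3.
R2 ← R2 + 26/189·R3.
Reading off the reduced rows gives x_1 = 6, x_2 = 6, x_3 = -2.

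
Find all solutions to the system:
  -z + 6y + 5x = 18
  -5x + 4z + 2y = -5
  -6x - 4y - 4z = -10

x = 1, y = 2, z = -1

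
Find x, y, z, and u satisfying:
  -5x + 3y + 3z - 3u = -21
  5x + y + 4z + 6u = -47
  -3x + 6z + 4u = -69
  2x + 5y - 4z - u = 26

x = 3, y = -2, z = -6, u = -6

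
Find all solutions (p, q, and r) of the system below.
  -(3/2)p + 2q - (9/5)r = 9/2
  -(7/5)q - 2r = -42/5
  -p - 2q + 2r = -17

p = 5, q = 6, r = 0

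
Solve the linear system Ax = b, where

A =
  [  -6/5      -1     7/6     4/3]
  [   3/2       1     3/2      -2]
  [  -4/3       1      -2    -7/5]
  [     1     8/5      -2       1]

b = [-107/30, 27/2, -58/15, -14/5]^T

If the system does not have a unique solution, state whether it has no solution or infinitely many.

x_1 = 2, x_2 = 2, x_3 = 3, x_4 = -2

Row-reduce the augmented matrix:
R1 ← R1 / (-6/5).
R2 ← R2 − 3/2·R1.
R3 ← R3 + 4/3·R1.
R4 ← R4 − 1·R1.
R2 ← R2 / (-1/4).
R1 ← R1 − 5/6·R2.
R3 ← R3 − 19/9·R2.
R4 ← R4 − 23/30·R2.
R3 ← R3 / (1171/54).
R1 ← R1 − 80/9·R3.
R2 ← R2 + 71/6·R3.
R4 ← R4 − 362/45·R3.
R4 ← R4 / (93739/29275).
R1 ← R1 − 132/1171·R4.
R2 ← R2 + 10393/5855·R4.
R3 ← R3 + 1538/5855·R4.
Reading off the reduced rows gives x_1 = 2, x_2 = 2, x_3 = 3, x_4 = -2.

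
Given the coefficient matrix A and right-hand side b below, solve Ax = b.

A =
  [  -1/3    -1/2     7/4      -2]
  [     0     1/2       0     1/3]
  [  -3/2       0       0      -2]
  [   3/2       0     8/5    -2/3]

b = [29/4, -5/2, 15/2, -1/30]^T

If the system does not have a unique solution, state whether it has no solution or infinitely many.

x_1 = -1, x_2 = -3, x_3 = -1/3, x_4 = -3

Row-reduce the augmented matrix:
R1 ← R1 / (-1/3).
R3 ← R3 + 3/2·R1.
R4 ← R4 − 3/2·R1.
R2 ← R2 / (1/2).
R1 ← R1 − 3/2·R2.
R3 ← R3 − 9/4·R2.
R4 ← R4 + 9/4·R2.
R3 ← R3 / (-63/8).
R1 ← R1 + 21/4·R3.
R4 ← R4 − 379/40·R3.
R4 ← R4 / (-488/315).
R1 ← R1 − 4/3·R4.
R2 ← R2 − 2/3·R4.
R3 ← R3 + 44/63·R4.
Reading off the reduced rows gives x_1 = -1, x_2 = -3, x_3 = -1/3, x_4 = -3.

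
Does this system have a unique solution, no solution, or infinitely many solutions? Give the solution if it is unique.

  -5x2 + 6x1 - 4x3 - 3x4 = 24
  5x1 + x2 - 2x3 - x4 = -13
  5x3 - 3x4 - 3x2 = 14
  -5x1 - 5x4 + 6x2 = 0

x1 = -3, x2 = -5, x3 = -2, x4 = -3

Row-reduce the augmented matrix:
R1 ← R1 / (6).
R2 ← R2 − 5·R1.
R4 ← R4 + 5·R1.
R2 ← R2 / (31/6).
R1 ← R1 + 5/6·R2.
R3 ← R3 + 3·R2.
R4 ← R4 − 11/6·R2.
R3 ← R3 / (179/31).
R1 ← R1 + 14/31·R3.
R2 ← R2 − 8/31·R3.
R4 ← R4 + 118/31·R3.
R4 ← R4 / (-1689/179).
R1 ← R1 + 76/179·R4.
R2 ← R2 − 69/179·R4.
R3 ← R3 + 66/179·R4.
Reading off the reduced rows gives x1 = -3, x2 = -5, x3 = -2, x4 = -3.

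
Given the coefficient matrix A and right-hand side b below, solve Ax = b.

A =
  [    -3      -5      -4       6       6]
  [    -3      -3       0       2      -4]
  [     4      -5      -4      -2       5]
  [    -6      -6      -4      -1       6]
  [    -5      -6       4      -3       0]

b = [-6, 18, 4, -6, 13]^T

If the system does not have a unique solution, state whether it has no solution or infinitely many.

x_1 = 1, x_2 = -3, x_3 = 0, x_4 = 0, x_5 = -3

Row-reduce the augmented matrix:
R1 ← R1 / (-3).
R2 ← R2 + 3·R1.
R3 ← R3 − 4·R1.
R4 ← R4 + 6·R1.
R5 ← R5 + 5·R1.
R2 ← R2 / (2).
R1 ← R1 − 5/3·R2.
R3 ← R3 + 35/3·R2.
R4 ← R4 − 4·R2.
R5 ← R5 − 7/3·R2.
R3 ← R3 / (14).
R1 ← R1 + 2·R3.
R2 ← R2 − 2·R3.
R4 ← R4 + 4·R3.
R5 ← R5 − 6·R3.
R4 ← R4 / (-209/21).
R1 ← R1 + 8/7·R4.
R2 ← R2 − 10/21·R4.
R3 ← R3 + 26/21·R4.
R5 ← R5 + 19/21·R4.
R5 ← R5 / (21).
R1 ← R1 + 5/19·R5.
R2 ← R2 − 29/19·R5.
R3 ← R3 + 64/19·R5.
R4 ← R4 + 2/19·R5.
Reading off the reduced rows gives x_1 = 1, x_2 = -3, x_3 = 0, x_4 = 0, x_5 = -3.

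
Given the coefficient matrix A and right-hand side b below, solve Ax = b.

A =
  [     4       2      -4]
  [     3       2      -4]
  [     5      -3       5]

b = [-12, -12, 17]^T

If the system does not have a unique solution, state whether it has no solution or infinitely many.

Row-reduce the augmented matrix:
R1 ← R1 / (4).
R2 ← R2 − 3·R1.
R3 ← R3 − 5·R1.
R2 ← R2 / (1/2).
R1 ← R1 − 1/2·R2.
R3 ← R3 + 11/2·R2.
R3 ← R3 / (-1).
R2 ← R2 + 2·R3.
Reading off the reduced rows gives x_1 = 0, x_2 = -4, x_3 = 1.

x_1 = 0, x_2 = -4, x_3 = 1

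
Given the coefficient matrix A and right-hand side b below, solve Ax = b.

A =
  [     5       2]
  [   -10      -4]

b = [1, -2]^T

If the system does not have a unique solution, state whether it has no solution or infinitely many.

infinitely many solutions

Row-reduce:
R1 ← R1 / (5).
R2 ← R2 + 10·R1.
Rank is 1 with 2 unknowns, leaving x_2 free.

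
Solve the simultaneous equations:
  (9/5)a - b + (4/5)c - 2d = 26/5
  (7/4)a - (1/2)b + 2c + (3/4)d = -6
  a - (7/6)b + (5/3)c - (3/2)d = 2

Row-reduce:
R1 ← R1 / (9/5).
R2 ← R2 − 7/4·R1.
R3 ← R3 − 1·R1.
R2 ← R2 / (17/36).
R1 ← R1 + 5/9·R2.
R3 ← R3 + 11/18·R2.
R3 ← R3 / (143/51).
R1 ← R1 − 32/17·R3.
R2 ← R2 − 44/17·R3.
Rank is 3 with 4 unknowns, leaving d free.

infinitely many solutions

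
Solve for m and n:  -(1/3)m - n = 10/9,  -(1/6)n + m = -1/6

From equation 1: n = -10/9 − 1/3·m.
Substitute into equation 2 and solve: m = -1/3.
Then n = -1.

m = -1/3, n = -1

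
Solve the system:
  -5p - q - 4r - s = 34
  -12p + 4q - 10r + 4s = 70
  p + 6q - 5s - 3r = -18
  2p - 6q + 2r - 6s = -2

Row-reduce:
R1 ← R1 / (-5).
R2 ← R2 + 12·R1.
R3 ← R3 − 1·R1.
R4 ← R4 − 2·R1.
R2 ← R2 / (32/5).
R1 ← R1 − 1/5·R2.
R3 ← R3 − 29/5·R2.
R4 ← R4 + 32/5·R2.
R3 ← R3 / (-55/16).
R1 ← R1 − 13/16·R3.
R2 ← R2 + 1/16·R3.
Rank is 3 with 4 unknowns, leaving s free.

infinitely many solutions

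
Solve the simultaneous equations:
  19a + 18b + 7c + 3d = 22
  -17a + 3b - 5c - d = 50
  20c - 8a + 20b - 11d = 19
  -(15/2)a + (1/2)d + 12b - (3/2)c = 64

no solution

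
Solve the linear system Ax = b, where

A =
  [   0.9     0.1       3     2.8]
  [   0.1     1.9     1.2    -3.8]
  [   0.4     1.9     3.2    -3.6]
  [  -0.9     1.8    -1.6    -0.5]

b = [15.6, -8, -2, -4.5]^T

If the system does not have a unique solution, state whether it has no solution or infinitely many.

x_1 = -2, x_2 = 0, x_3 = 3, x_4 = 3

Row-reduce the augmented matrix:
R1 ← R1 / (9/10).
R2 ← R2 − 1/10·R1.
R3 ← R3 − 2/5·R1.
R4 ← R4 + 9/10·R1.
R2 ← R2 / (17/9).
R1 ← R1 − 1/9·R2.
R3 ← R3 − 167/90·R2.
R4 ← R4 − 19/10·R2.
R3 ← R3 / (863/850).
R1 ← R1 − 279/85·R3.
R2 ← R2 − 39/85·R3.
R4 ← R4 − 449/850·R3.
R4 ← R4 / (11831/1726).
R1 ← R1 − 5142/863·R4.
R2 ← R2 + 1564/863·R4.
R3 ← R3 + 685/863·R4.
Reading off the reduced rows gives x_1 = -2, x_2 = 0, x_3 = 3, x_4 = 3.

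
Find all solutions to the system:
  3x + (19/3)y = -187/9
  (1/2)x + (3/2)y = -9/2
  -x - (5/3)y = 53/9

Row-reduce the augmented matrix:
R1 ← R1 / (3).
R2 ← R2 − 1/2·R1.
R3 ← R3 + 1·R1.
R2 ← R2 / (4/9).
R1 ← R1 − 19/9·R2.
R3 ← R3 − 4/9·R2.
R3 reduces to 0 = 0, so the extra equation is consistent.
Reading off the reduced rows gives x = -2, y = -7/3.

x = -2, y = -7/3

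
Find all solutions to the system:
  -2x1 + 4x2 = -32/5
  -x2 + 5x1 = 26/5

x1 = 4/5, x2 = -6/5

Row-reduce the augmented matrix:
R1 ← R1 / (-2).
R2 ← R2 − 5·R1.
R2 ← R2 / (9).
R1 ← R1 + 2·R2.
Reading off the reduced rows gives x1 = 4/5, x2 = -6/5.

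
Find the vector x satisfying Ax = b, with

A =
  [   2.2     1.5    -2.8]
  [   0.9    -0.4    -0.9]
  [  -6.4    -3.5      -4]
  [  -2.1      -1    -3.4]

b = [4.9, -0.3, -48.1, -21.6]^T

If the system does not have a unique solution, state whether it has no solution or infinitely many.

Row-reduce the augmented matrix:
R1 ← R1 / (11/5).
R2 ← R2 − 9/10·R1.
R3 ← R3 + 32/5·R1.
R4 ← R4 + 21/10·R1.
R2 ← R2 / (-223/220).
R1 ← R1 − 15/22·R2.
R3 ← R3 − 19/22·R2.
R4 ← R4 − 19/44·R2.
R3 ← R3 / (-13309/1115).
R1 ← R1 + 247/223·R3.
R2 ← R2 + 54/223·R3.
R4 ← R4 + 13309/2230·R3.
R4 reduces to 0 = 0, so the extra equation is consistent.
Reading off the reduced rows gives x_1 = 4, x_2 = 3, x_3 = 3.

x_1 = 4, x_2 = 3, x_3 = 3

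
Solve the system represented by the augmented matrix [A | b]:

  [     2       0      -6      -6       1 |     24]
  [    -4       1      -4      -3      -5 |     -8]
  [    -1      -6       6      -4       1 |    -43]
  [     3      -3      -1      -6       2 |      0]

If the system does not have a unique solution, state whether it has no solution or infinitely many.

Row-reduce:
R1 ← R1 / (2).
R2 ← R2 + 4·R1.
R3 ← R3 + 1·R1.
R4 ← R4 − 3·R1.
R3 ← R3 + 6·R2.
R4 ← R4 + 3·R2.
R3 ← R3 / (-93).
R1 ← R1 + 3·R3.
R2 ← R2 + 16·R3.
R4 ← R4 + 40·R3.
R4 ← R4 / (-26/93).
R1 ← R1 − 4/31·R4.
R2 ← R2 − 157/93·R4.
R3 ← R3 − 97/93·R4.
Rank is 4 with 5 unknowns, leaving x_5 free.

infinitely many solutions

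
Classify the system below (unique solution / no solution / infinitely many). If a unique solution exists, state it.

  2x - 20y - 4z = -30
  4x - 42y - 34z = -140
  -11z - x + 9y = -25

infinitely many solutions

Row-reduce:
R1 ← R1 / (2).
R2 ← R2 − 4·R1.
R3 ← R3 + 1·R1.
R2 ← R2 / (-2).
R1 ← R1 + 10·R2.
R3 ← R3 + 1·R2.
Rank is 2 with 3 unknowns, leaving z free.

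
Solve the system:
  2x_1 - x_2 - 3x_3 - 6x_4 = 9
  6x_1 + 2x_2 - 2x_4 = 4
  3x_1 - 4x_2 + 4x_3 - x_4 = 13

Row-reduce:
R1 ← R1 / (2).
R2 ← R2 − 6·R1.
R3 ← R3 − 3·R1.
R2 ← R2 / (5).
R1 ← R1 + 1/2·R2.
R3 ← R3 + 5/2·R2.
R3 ← R3 / (13).
R1 ← R1 + 3/5·R3.
R2 ← R2 − 9/5·R3.
Rank is 3 with 4 unknowns, leaving x_4 free.

infinitely many solutions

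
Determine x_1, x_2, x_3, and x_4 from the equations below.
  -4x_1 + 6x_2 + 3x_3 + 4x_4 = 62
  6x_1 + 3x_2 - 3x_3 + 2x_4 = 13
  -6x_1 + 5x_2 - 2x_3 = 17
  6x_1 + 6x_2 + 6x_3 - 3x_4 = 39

x_1 = 0, x_2 = 5, x_3 = 4, x_4 = 5

Row-reduce the augmented matrix:
R1 ← R1 / (-4).
R2 ← R2 − 6·R1.
R3 ← R3 + 6·R1.
R4 ← R4 − 6·R1.
R2 ← R2 / (12).
R1 ← R1 + 3/2·R2.
R3 ← R3 + 4·R2.
R4 ← R4 − 15·R2.
R3 ← R3 / (-6).
R1 ← R1 + 9/16·R3.
R2 ← R2 − 1/8·R3.
R4 ← R4 − 69/8·R3.
R4 ← R4 / (-283/24).
R1 ← R1 − 5/16·R4.
R2 ← R2 − 43/72·R4.
R3 ← R3 − 5/9·R4.
Reading off the reduced rows gives x_1 = 0, x_2 = 5, x_3 = 4, x_4 = 5.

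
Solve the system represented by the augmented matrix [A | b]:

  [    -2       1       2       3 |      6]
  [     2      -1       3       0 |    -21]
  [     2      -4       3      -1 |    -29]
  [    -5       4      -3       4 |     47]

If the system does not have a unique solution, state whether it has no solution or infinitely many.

Row-reduce the augmented matrix:
R1 ← R1 / (-2).
R2 ← R2 − 2·R1.
R3 ← R3 − 2·R1.
R4 ← R4 + 5·R1.
Swap R2 and R3.
R2 ← R2 / (-3).
R1 ← R1 + 1/2·R2.
R4 ← R4 − 3/2·R2.
R3 ← R3 / (5).
R1 ← R1 + 11/6·R3.
R2 ← R2 + 5/3·R3.
R4 ← R4 + 11/2·R3.
R4 ← R4 / (4/5).
R1 ← R1 + 11/15·R4.
R2 ← R2 − 1/3·R4.
R3 ← R3 − 3/5·R4.
Reading off the reduced rows gives x_1 = -1, x_2 = 1, x_3 = -6, x_4 = 5.

x_1 = -1, x_2 = 1, x_3 = -6, x_4 = 5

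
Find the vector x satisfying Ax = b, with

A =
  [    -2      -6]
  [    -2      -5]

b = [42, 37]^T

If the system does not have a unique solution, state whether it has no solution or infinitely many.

x_1 = -6, x_2 = -5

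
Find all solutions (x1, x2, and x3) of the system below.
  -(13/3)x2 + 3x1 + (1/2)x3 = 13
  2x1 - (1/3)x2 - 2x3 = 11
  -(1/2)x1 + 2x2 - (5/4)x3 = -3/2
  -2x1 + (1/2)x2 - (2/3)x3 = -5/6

no solution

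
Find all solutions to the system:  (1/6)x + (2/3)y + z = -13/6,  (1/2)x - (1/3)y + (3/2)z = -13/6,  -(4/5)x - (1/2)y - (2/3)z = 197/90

Row-reduce the augmented matrix:
R1 ← R1 / (1/6).
R2 ← R2 − 1/2·R1.
R3 ← R3 + 4/5·R1.
R2 ← R2 / (-7/3).
R1 ← R1 − 4·R2.
R3 ← R3 − 27/10·R2.
R3 ← R3 / (1007/420).
R1 ← R1 − 24/7·R3.
R2 ← R2 − 9/14·R3.
Reading off the reduced rows gives x = -1, y = -1, z = -4/3.

x = -1, y = -1, z = -4/3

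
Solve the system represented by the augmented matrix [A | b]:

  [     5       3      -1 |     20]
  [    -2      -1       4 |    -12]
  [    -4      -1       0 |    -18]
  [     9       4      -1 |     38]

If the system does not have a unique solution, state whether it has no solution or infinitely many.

x_1 = 5, x_2 = -2, x_3 = -1

Row-reduce the augmented matrix:
R1 ← R1 / (5).
R2 ← R2 + 2·R1.
R3 ← R3 + 4·R1.
R4 ← R4 − 9·R1.
R2 ← R2 / (1/5).
R1 ← R1 − 3/5·R2.
R3 ← R3 − 7/5·R2.
R4 ← R4 + 7/5·R2.
R3 ← R3 / (-26).
R1 ← R1 + 11·R3.
R2 ← R2 − 18·R3.
R4 ← R4 − 26·R3.
R4 reduces to 0 = 0, so the extra equation is consistent.
Reading off the reduced rows gives x_1 = 5, x_2 = -2, x_3 = -1.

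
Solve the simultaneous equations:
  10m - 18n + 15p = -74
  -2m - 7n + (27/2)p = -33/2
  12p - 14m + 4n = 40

no solution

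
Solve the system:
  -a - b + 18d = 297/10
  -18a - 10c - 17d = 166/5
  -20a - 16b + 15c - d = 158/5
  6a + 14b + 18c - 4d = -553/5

a = -3/2, b = -3, c = -3, d = 7/5

Row-reduce the augmented matrix:
R1 ← R1 / (-1).
R2 ← R2 + 18·R1.
R3 ← R3 + 20·R1.
R4 ← R4 − 6·R1.
R2 ← R2 / (18).
R1 ← R1 − 1·R2.
R3 ← R3 − 4·R2.
R4 ← R4 − 8·R2.
R3 ← R3 / (155/9).
R1 ← R1 − 5/9·R3.
R2 ← R2 + 5/9·R3.
R4 ← R4 − 202/9·R3.
R4 ← R4 / (97226/155).
R1 ← R1 − 629/62·R4.
R2 ← R2 + 1745/62·R4.
R3 ← R3 + 2567/155·R4.
Reading off the reduced rows gives a = -3/2, b = -3, c = -3, d = 7/5.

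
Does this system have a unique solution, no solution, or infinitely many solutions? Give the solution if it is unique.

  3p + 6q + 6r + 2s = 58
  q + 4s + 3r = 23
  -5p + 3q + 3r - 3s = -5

infinitely many solutions

Row-reduce:
R1 ← R1 / (3).
R3 ← R3 + 5·R1.
R1 ← R1 − 2·R2.
R3 ← R3 − 13·R2.
R3 ← R3 / (-26).
R1 ← R1 + 4·R3.
R2 ← R2 − 3·R3.
Rank is 3 with 4 unknowns, leaving s free.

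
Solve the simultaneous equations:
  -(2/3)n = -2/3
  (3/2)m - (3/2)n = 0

Row-reduce the augmented matrix:
Swap R1 and R2.
R1 ← R1 / (3/2).
R2 ← R2 / (-2/3).
R1 ← R1 + 1·R2.
Reading off the reduced rows gives m = 1, n = 1.

m = 1, n = 1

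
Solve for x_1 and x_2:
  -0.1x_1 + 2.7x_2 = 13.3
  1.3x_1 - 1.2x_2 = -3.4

Row-reduce the augmented matrix:
R1 ← R1 / (-1/10).
R2 ← R2 − 13/10·R1.
R2 ← R2 / (339/10).
R1 ← R1 + 27·R2.
Reading off the reduced rows gives x_1 = 2, x_2 = 5.

x_1 = 2, x_2 = 5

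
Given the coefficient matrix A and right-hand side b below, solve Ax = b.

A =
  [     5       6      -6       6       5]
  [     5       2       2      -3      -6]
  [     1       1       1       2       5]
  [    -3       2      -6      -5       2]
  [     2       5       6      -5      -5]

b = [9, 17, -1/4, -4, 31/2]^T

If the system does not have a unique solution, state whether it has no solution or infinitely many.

x_1 = 2, x_2 = 1, x_3 = 1/4, x_4 = -1/2, x_5 = -1/2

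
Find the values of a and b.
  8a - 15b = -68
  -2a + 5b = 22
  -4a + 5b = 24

a = -1, b = 4

Row-reduce the augmented matrix:
R1 ← R1 / (8).
R2 ← R2 + 2·R1.
R3 ← R3 + 4·R1.
R2 ← R2 / (5/4).
R1 ← R1 + 15/8·R2.
R3 ← R3 + 5/2·R2.
R3 reduces to 0 = 0, so the extra equation is consistent.
Reading off the reduced rows gives a = -1, b = 4.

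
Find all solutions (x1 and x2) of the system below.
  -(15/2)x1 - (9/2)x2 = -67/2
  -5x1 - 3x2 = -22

Row-reduce:
R1 ← R1 / (-15/2).
R2 ← R2 + 5·R1.
Row 2 reduces to 0 = 1/3, a contradiction. The system is inconsistent.

no solution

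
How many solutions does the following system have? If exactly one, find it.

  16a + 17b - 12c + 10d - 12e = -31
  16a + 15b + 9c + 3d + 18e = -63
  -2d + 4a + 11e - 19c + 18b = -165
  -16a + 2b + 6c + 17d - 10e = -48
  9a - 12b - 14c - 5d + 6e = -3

a = 3, b = -3, c = 4, d = -4, e = -5

Row-reduce the augmented matrix:
R1 ← R1 / (16).
R2 ← R2 − 16·R1.
R3 ← R3 − 4·R1.
R4 ← R4 + 16·R1.
R5 ← R5 − 9·R1.
R2 ← R2 / (-2).
R1 ← R1 − 17/16·R2.
R3 ← R3 − 55/4·R2.
R4 ← R4 − 19·R2.
R5 ← R5 + 345/16·R2.
R3 ← R3 / (1027/8).
R1 ← R1 − 333/32·R3.
R2 ← R2 + 21/2·R3.
R4 ← R4 − 387/2·R3.
R5 ← R5 + 7477/32·R3.
R4 ← R4 / (40897/1027).
R1 ← R1 − 4815/4108·R4.
R2 ← R2 + 826/1027·R4.
R3 ← R3 + 421/1027·R4.
R5 ← R5 + 127099/4108·R4.
R5 ← R5 / (5986453/163588).
R1 ← R1 + 104013/163588·R5.
R2 ← R2 − 66308/40897·R5.
R3 ← R3 − 41124/40897·R5.
R4 ← R4 + 70846/40897·R5.
Reading off the reduced rows gives a = 3, b = -3, c = 4, d = -4, e = -5.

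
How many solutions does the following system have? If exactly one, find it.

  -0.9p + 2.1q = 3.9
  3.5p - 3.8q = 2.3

p = 5, q = 4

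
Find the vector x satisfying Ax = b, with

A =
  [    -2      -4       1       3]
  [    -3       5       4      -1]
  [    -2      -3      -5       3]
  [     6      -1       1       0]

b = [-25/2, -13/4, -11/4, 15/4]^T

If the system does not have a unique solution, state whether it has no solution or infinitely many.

Row-reduce the augmented matrix:
R1 ← R1 / (-2).
R2 ← R2 + 3·R1.
R3 ← R3 + 2·R1.
R4 ← R4 − 6·R1.
R2 ← R2 / (11).
R1 ← R1 − 2·R2.
R3 ← R3 − 1·R2.
R4 ← R4 + 13·R2.
R3 ← R3 / (-137/22).
R1 ← R1 + 21/22·R3.
R2 ← R2 − 5/22·R3.
R4 ← R4 − 153/22·R3.
R4 ← R4 / (419/137).
R1 ← R1 + 79/137·R4.
R2 ← R2 + 66/137·R4.
R3 ← R3 + 11/137·R4.
Reading off the reduced rows gives x_1 = 1, x_2 = 3/4, x_3 = -3/2, x_4 = -2.

x_1 = 1, x_2 = 3/4, x_3 = -3/2, x_4 = -2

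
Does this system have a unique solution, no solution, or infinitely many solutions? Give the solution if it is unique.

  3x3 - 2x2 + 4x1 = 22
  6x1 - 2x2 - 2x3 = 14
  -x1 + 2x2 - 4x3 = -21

x1 = 1, x2 = -6, x3 = 2

Row-reduce the augmented matrix:
R1 ← R1 / (4).
R2 ← R2 − 6·R1.
R3 ← R3 + 1·R1.
R1 ← R1 + 1/2·R2.
R3 ← R3 − 3/2·R2.
R3 ← R3 / (13/2).
R1 ← R1 + 5/2·R3.
R2 ← R2 + 13/2·R3.
Reading off the reduced rows gives x1 = 1, x2 = -6, x3 = 2.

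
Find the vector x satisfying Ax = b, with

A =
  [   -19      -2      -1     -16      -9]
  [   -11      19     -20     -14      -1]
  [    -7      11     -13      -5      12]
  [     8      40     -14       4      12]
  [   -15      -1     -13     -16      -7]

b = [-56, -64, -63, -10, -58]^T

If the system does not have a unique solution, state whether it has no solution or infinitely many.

Row-reduce:
R1 ← R1 / (-19).
R2 ← R2 + 11·R1.
R3 ← R3 + 7·R1.
R4 ← R4 − 8·R1.
R5 ← R5 + 15·R1.
R2 ← R2 / (383/19).
R1 ← R1 − 2/19·R2.
R3 ← R3 − 223/19·R2.
R4 ← R4 − 744/19·R2.
R5 ← R5 − 11/19·R2.
R3 ← R3 / (-507/383).
R1 ← R1 − 59/383·R3.
R2 ← R2 + 369/383·R3.
R4 ← R4 − 8926/383·R3.
R5 ← R5 + 4463/383·R3.
R4 ← R4 / (35882/507).
R1 ← R1 − 655/507·R4.
R2 ← R2 + 489/169·R4.
R3 ← R3 + 1399/507·R4.
R5 ← R5 + 17941/507·R4.
Row 5 reduces to 0 = 1, a contradiction. The system is inconsistent.

no solution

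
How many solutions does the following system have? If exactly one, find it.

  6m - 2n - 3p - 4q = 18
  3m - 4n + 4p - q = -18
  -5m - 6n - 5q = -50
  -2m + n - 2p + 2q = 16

m = 4, n = 0, p = -6, q = 6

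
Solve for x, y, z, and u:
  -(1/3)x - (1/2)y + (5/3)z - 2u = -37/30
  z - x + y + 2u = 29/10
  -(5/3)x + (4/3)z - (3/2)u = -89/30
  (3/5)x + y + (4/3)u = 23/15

x = 1, y = -2, z = 3/2, u = 11/5

Row-reduce the augmented matrix:
R1 ← R1 / (-1/3).
R2 ← R2 + 1·R1.
R3 ← R3 + 5/3·R1.
R4 ← R4 − 3/5·R1.
R2 ← R2 / (5/2).
R1 ← R1 − 3/2·R2.
R3 ← R3 − 5/2·R2.
R4 ← R4 − 1/10·R2.
R3 ← R3 / (-3).
R1 ← R1 + 13/5·R3.
R2 ← R2 + 8/5·R3.
R4 ← R4 − 79/25·R3.
R4 ← R4 / (-103/50).
R1 ← R1 − 23/30·R4.
R2 ← R2 − 44/15·R4.
R3 ← R3 + 1/6·R4.
Reading off the reduced rows gives x = 1, y = -2, z = 3/2, u = 11/5.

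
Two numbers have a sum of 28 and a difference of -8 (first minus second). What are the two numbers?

Let x = first number, y = second number.
  x + y = 28
  x - y = -8
Row-reduce the augmented matrix:
R2 ← R2 − 1·R1.
R2 ← R2 / (-2).
R1 ← R1 − 1·R2.
Reading off the reduced rows gives x = 10, y = 18.

first number: 10, second number: 18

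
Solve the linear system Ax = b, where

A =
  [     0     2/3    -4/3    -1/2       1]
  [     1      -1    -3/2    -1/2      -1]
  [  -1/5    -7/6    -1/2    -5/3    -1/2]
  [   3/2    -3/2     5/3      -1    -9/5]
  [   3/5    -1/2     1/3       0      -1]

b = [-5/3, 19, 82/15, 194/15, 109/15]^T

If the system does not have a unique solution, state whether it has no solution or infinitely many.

x_1 = 6, x_2 = -6, x_3 = -4, x_4 = 2, x_5 = -2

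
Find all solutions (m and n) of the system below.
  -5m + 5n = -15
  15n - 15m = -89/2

Row-reduce:
R1 ← R1 / (-5).
R2 ← R2 + 15·R1.
Row 2 reduces to 0 = 1/2, a contradiction. The system is inconsistent.

no solution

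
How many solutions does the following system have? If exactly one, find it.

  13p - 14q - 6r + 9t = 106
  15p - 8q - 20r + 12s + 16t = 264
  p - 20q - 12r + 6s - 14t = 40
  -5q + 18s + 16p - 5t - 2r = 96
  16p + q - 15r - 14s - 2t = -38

Row-reduce the augmented matrix:
R1 ← R1 / (13).
R2 ← R2 − 15·R1.
R3 ← R3 − 1·R1.
R4 ← R4 − 16·R1.
R5 ← R5 − 16·R1.
R2 ← R2 / (106/13).
R1 ← R1 + 14/13·R2.
R3 ← R3 + 246/13·R2.
R4 ← R4 − 159/13·R2.
R5 ← R5 − 237/13·R2.
R3 ← R3 / (-2220/53).
R1 ← R1 + 116/53·R3.
R2 ← R2 + 85/53·R3.
R4 ← R4 − 25·R3.
R5 ← R5 − 1146/53·R3.
R4 ← R4 / (1495/74).
R1 ← R1 + 34/185·R4.
R2 ← R2 − 13/74·R4.
R3 ← R3 + 299/370·R4.
R5 ← R5 + 4321/185·R4.
R5 ← R5 / (-2509799/44850).
R1 ← R1 − 9634/7475·R5.
R2 ← R2 − 112/115·R5.
R3 ← R3 + 49/50·R5.
R4 ← R4 + 5659/4485·R5.
Reading off the reduced rows gives p = 0, q = -2, r = -4, s = 6, t = 6.

p = 0, q = -2, r = -4, s = 6, t = 6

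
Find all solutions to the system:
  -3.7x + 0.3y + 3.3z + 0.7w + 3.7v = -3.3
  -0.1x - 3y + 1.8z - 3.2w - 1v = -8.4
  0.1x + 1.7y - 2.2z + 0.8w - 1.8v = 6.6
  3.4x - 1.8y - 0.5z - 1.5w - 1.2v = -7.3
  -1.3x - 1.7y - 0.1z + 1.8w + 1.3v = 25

x = -4, y = -6, z = -6, w = 5, v = 0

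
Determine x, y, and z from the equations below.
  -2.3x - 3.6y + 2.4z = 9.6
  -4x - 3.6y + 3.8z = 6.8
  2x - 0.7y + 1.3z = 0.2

x = 0, y = -4, z = -2

Row-reduce the augmented matrix:
R1 ← R1 / (-23/10).
R2 ← R2 + 4·R1.
R3 ← R3 − 2·R1.
R2 ← R2 / (306/115).
R1 ← R1 − 36/23·R2.
R3 ← R3 + 881/230·R2.
R3 ← R3 / (8717/3060).
R1 ← R1 + 14/17·R3.
R2 ← R2 + 43/306·R3.
Reading off the reduced rows gives x = 0, y = -4, z = -2.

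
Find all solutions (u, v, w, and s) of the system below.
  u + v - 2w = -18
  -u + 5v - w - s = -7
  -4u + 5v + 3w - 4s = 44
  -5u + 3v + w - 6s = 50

Row-reduce the augmented matrix:
R2 ← R2 + 1·R1.
R3 ← R3 + 4·R1.
R4 ← R4 + 5·R1.
R2 ← R2 / (6).
R1 ← R1 − 1·R2.
R3 ← R3 − 9·R2.
R4 ← R4 − 8·R2.
R3 ← R3 / (-1/2).
R1 ← R1 + 3/2·R3.
R2 ← R2 + 1/2·R3.
R4 ← R4 + 5·R3.
R4 ← R4 / (61/3).
R1 ← R1 − 23/3·R4.
R2 ← R2 − 7/3·R4.
R3 ← R3 − 5·R4.
Reading off the reduced rows gives u = -4, v = -2, w = 6, s = -5.

u = -4, v = -2, w = 6, s = -5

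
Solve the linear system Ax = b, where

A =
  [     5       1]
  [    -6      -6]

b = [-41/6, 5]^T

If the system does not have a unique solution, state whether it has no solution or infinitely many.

x_1 = -3/2, x_2 = 2/3

From equation 1: x_2 = -41/6 − 5·x_1.
Substitute into equation 2 and solve: x_1 = -3/2.
Then x_2 = 2/3.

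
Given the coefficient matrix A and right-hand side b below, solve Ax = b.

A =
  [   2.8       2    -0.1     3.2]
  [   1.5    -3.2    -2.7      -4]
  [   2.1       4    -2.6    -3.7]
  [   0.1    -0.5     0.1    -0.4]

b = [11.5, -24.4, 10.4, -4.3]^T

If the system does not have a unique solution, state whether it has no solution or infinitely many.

x_1 = -3, x_2 = 5, x_3 = -3, x_4 = 3

Row-reduce the augmented matrix:
R1 ← R1 / (14/5).
R2 ← R2 − 3/2·R1.
R3 ← R3 − 21/10·R1.
R4 ← R4 − 1/10·R1.
R2 ← R2 / (-299/70).
R1 ← R1 − 5/7·R2.
R3 ← R3 − 5/2·R2.
R4 ← R4 + 4/7·R2.
R3 ← R3 / (-937/230).
R1 ← R1 + 11/23·R3.
R2 ← R2 − 57/92·R3.
R4 ← R4 − 421/920·R3.
R4 ← R4 / (-6077/7496).
R1 ← R1 − 15787/12181·R4.
R2 ← R2 + 4801/48724·R4.
R3 ← R3 − 28239/12181·R4.
Reading off the reduced rows gives x_1 = -3, x_2 = 5, x_3 = -3, x_4 = 3.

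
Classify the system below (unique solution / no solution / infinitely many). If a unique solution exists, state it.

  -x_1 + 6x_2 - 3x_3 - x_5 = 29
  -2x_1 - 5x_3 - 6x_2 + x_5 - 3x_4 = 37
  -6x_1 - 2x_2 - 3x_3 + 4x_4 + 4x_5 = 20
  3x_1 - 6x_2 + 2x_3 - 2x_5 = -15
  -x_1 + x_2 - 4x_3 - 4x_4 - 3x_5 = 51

Row-reduce the augmented matrix:
R1 ← R1 / (-1).
R2 ← R2 + 2·R1.
R3 ← R3 + 6·R1.
R4 ← R4 − 3·R1.
R5 ← R5 + 1·R1.
R2 ← R2 / (-18).
R1 ← R1 + 6·R2.
R3 ← R3 + 38·R2.
R4 ← R4 − 12·R2.
R5 ← R5 + 5·R2.
R3 ← R3 / (116/9).
R1 ← R1 − 8/3·R3.
R2 ← R2 + 1/18·R3.
R4 ← R4 + 19/3·R3.
R5 ← R5 + 23/18·R3.
R4 ← R4 / (357/116).
R1 ← R1 + 33/29·R4.
R2 ← R2 − 49/232·R4.
R3 ← R3 − 93/116·R4.
R5 ← R5 + 497/232·R4.
R5 ← R5 / (-337/102).
R1 ← R1 + 143/119·R5.
R2 ← R2 + 7/102·R5.
R3 ← R3 − 71/119·R5.
R4 ← R4 + 139/357·R5.
Reading off the reduced rows gives x_1 = -5, x_2 = 0, x_3 = -6, x_4 = -1, x_5 = -6.

x_1 = -5, x_2 = 0, x_3 = -6, x_4 = -1, x_5 = -6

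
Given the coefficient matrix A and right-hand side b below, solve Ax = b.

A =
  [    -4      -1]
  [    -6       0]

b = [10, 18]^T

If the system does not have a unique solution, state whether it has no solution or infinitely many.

x_1 = -3, x_2 = 2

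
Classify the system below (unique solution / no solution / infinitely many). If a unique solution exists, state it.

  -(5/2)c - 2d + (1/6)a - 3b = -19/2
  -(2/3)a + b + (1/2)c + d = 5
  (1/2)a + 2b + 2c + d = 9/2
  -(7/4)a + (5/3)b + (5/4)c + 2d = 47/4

infinitely many solutions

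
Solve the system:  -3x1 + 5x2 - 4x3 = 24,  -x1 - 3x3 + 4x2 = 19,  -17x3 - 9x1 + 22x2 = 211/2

no solution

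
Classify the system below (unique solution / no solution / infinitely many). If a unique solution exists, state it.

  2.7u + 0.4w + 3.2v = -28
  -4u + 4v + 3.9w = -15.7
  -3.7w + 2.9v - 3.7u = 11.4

Row-reduce the augmented matrix:
R1 ← R1 / (27/10).
R2 ← R2 + 4·R1.
R3 ← R3 + 37/10·R1.
R2 ← R2 / (236/27).
R1 ← R1 − 32/27·R2.
R3 ← R3 − 1967/270·R2.
R3 ← R3 / (-162753/23600).
R1 ← R1 + 136/295·R3.
R2 ← R2 − 1213/2360·R3.
Reading off the reduced rows gives u = -4, v = -5, w = -3.

u = -4, v = -5, w = -3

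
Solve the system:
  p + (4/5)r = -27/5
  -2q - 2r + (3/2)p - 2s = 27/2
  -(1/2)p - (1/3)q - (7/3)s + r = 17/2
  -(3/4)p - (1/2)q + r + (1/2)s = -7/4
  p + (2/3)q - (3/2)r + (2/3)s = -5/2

p = -3, q = -2, r = -3, s = -4

Row-reduce the augmented matrix:
R2 ← R2 − 3/2·R1.
R3 ← R3 + 1/2·R1.
R4 ← R4 + 3/4·R1.
R5 ← R5 − 1·R1.
R2 ← R2 / (-2).
R3 ← R3 + 1/3·R2.
R4 ← R4 + 1/2·R2.
R5 ← R5 − 2/3·R2.
R3 ← R3 / (29/15).
R1 ← R1 − 4/5·R3.
R2 ← R2 − 8/5·R3.
R4 ← R4 − 12/5·R3.
R5 ← R5 + 101/30·R3.
R4 ← R4 / (101/29).
R1 ← R1 − 24/29·R4.
R2 ← R2 − 77/29·R4.
R3 ← R3 + 30/29·R4.
R5 ← R5 + 101/29·R4.
R5 reduces to 0 = 0, so the extra equation is consistent.
Reading off the reduced rows gives p = -3, q = -2, r = -3, s = -4.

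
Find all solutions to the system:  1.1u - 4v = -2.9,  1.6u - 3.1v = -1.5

Row-reduce the augmented matrix:
R1 ← R1 / (11/10).
R2 ← R2 − 8/5·R1.
R2 ← R2 / (299/110).
R1 ← R1 + 40/11·R2.
Reading off the reduced rows gives u = 1, v = 1.

u = 1, v = 1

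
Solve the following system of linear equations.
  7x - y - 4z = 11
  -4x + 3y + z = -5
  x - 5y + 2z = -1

Row-reduce:
R1 ← R1 / (7).
R2 ← R2 + 4·R1.
R3 ← R3 − 1·R1.
R2 ← R2 / (17/7).
R1 ← R1 + 1/7·R2.
R3 ← R3 + 34/7·R2.
Rank is 2 with 3 unknowns, leaving z free.

infinitely many solutions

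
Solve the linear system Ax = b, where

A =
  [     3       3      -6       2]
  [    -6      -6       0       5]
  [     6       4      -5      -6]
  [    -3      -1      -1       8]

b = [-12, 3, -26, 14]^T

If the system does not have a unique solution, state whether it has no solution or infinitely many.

Row-reduce:
R1 ← R1 / (3).
R2 ← R2 + 6·R1.
R3 ← R3 − 6·R1.
R4 ← R4 + 3·R1.
Swap R2 and R3.
R2 ← R2 / (-2).
R1 ← R1 − 1·R2.
R4 ← R4 − 2·R2.
R3 ← R3 / (-12).
R1 ← R1 − 3/2·R3.
R2 ← R2 + 7/2·R3.
Rank is 3 with 4 unknowns, leaving x_4 free.

infinitely many solutions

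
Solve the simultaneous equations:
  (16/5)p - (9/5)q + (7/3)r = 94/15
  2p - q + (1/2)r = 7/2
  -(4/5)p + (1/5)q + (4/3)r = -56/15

no solution

Row-reduce:
R1 ← R1 / (16/5).
R2 ← R2 − 2·R1.
R3 ← R3 + 4/5·R1.
R2 ← R2 / (1/8).
R1 ← R1 + 9/16·R2.
R3 ← R3 + 1/4·R2.
Row 3 reduces to 0 = -3, a contradiction. The system is inconsistent.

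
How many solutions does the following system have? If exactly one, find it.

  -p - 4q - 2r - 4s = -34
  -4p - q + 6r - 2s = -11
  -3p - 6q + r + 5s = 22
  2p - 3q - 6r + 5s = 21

Row-reduce the augmented matrix:
R1 ← R1 / (-1).
R2 ← R2 + 4·R1.
R3 ← R3 + 3·R1.
R4 ← R4 − 2·R1.
R2 ← R2 / (15).
R1 ← R1 − 4·R2.
R3 ← R3 − 6·R2.
R4 ← R4 + 11·R2.
R3 ← R3 / (7/5).
R1 ← R1 + 26/15·R3.
R2 ← R2 − 14/15·R3.
R4 ← R4 − 4/15·R3.
R4 ← R4 / (107/21).
R1 ← R1 − 302/21·R4.
R2 ← R2 + 20/3·R4.
R3 ← R3 − 57/7·R4.
Reading off the reduced rows gives p = 6, q = -1, r = 4, s = 6.

p = 6, q = -1, r = 4, s = 6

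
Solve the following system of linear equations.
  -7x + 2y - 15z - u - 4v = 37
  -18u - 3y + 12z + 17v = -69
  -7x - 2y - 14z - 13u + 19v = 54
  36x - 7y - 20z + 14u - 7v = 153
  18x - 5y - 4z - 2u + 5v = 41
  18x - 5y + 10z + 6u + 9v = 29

Row-reduce:
R1 ← R1 / (-7).
R3 ← R3 + 7·R1.
R4 ← R4 − 36·R1.
R5 ← R5 − 18·R1.
R6 ← R6 − 18·R1.
R2 ← R2 / (-3).
R1 ← R1 + 2/7·R2.
R3 ← R3 + 4·R2.
R4 ← R4 − 23/7·R2.
R5 ← R5 − 1/7·R2.
R6 ← R6 − 1/7·R2.
R3 ← R3 / (-15).
R1 ← R1 − 1·R3.
R2 ← R2 + 4·R3.
R4 ← R4 + 84·R3.
R5 ← R5 + 42·R3.
R6 ← R6 + 28·R3.
R4 ← R4 / (-2732/35).
R1 ← R1 − 93/35·R4.
R2 ← R2 − 14/5·R4.
R3 ← R3 + 4/5·R4.
R5 ← R5 + 1366/35·R4.
R6 ← R6 + 694/35·R4.
Swap R5 and R6.
R5 ← R5 / (10142/6147).
R1 ← R1 + 8567/6147·R5.
R2 ← R2 + 37765/6147·R5.
R3 ← R3 − 545/6147·R5.
R4 ← R4 − 284/2049·R5.
Row 6 reduces to 0 = -1, a contradiction. The system is inconsistent.

no solution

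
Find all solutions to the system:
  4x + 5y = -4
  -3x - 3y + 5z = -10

Row-reduce:
R1 ← R1 / (4).
R2 ← R2 + 3·R1.
R2 ← R2 / (3/4).
R1 ← R1 − 5/4·R2.
Rank is 2 with 3 unknowns, leaving z free.

infinitely many solutions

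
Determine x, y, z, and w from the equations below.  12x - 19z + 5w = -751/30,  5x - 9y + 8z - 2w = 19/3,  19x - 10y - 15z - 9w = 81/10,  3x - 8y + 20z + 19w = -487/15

x = 7/5, y = 2, z = 3/2, w = -8/3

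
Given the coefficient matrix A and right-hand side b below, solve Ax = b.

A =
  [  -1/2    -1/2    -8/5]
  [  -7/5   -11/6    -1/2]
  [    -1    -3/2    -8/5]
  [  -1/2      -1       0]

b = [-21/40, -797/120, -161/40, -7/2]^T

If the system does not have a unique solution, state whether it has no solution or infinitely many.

x_1 = 3/2, x_2 = 11/4, x_3 = -1

Row-reduce the augmented matrix:
R1 ← R1 / (-1/2).
R2 ← R2 + 7/5·R1.
R3 ← R3 + 1·R1.
R4 ← R4 + 1/2·R1.
R2 ← R2 / (-13/30).
R1 ← R1 − 1·R2.
R3 ← R3 + 1/2·R2.
R4 ← R4 + 1/2·R2.
R3 ← R3 / (-389/130).
R1 ← R1 − 161/13·R3.
R2 ← R2 + 597/65·R3.
R4 ← R4 + 389/130·R3.
R4 reduces to 0 = 0, so the extra equation is consistent.
Reading off the reduced rows gives x_1 = 3/2, x_2 = 11/4, x_3 = -1.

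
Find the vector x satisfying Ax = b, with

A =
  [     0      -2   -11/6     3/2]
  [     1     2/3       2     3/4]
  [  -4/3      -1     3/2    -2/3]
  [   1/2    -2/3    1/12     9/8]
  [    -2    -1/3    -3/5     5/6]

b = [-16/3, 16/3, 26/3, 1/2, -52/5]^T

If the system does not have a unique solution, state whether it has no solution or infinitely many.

Row-reduce:
Swap R1 and R2.
R3 ← R3 + 4/3·R1.
R4 ← R4 − 1/2·R1.
R5 ← R5 + 2·R1.
R2 ← R2 / (-2).
R1 ← R1 − 2/3·R2.
R3 ← R3 + 1/9·R2.
R4 ← R4 + 1·R2.
R5 ← R5 − 1·R2.
R3 ← R3 / (461/108).
R1 ← R1 − 25/18·R3.
R2 ← R2 − 11/12·R3.
R5 ← R5 − 149/60·R3.
Swap R4 and R5.
R4 ← R4 / (40631/13830).
R1 ← R1 − 2155/1844·R4.
R2 ← R2 + 741/922·R4.
R3 ← R3 − 27/461·R4.
Row 5 reduces to 0 = 1/2, a contradiction. The system is inconsistent.

no solution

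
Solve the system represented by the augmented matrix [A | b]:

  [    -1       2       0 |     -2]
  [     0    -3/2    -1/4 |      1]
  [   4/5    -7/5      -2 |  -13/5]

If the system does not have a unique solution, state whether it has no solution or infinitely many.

Row-reduce the augmented matrix:
R1 ← R1 / (-1).
R3 ← R3 − 4/5·R1.
R2 ← R2 / (-3/2).
R1 ← R1 + 2·R2.
R3 ← R3 − 1/5·R2.
R3 ← R3 / (-61/30).
R1 ← R1 − 1/3·R3.
R2 ← R2 − 1/6·R3.
Reading off the reduced rows gives x_1 = 0, x_2 = -1, x_3 = 2.

x_1 = 0, x_2 = -1, x_3 = 2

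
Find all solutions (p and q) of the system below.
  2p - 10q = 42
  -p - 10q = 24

p = 6, q = -3

Row-reduce the augmented matrix:
R1 ← R1 / (2).
R2 ← R2 + 1·R1.
R2 ← R2 / (-15).
R1 ← R1 + 5·R2.
Reading off the reduced rows gives p = 6, q = -3.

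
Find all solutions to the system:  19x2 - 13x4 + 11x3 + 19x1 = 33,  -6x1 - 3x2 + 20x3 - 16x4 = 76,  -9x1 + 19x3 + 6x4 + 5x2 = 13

Row-reduce:
R1 ← R1 / (19).
R2 ← R2 + 6·R1.
R3 ← R3 + 9·R1.
R2 ← R2 / (3).
R1 ← R1 − 1·R2.
R3 ← R3 − 14·R2.
R3 ← R3 / (-256/3).
R1 ← R1 + 413/57·R3.
R2 ← R2 − 446/57·R3.
Rank is 3 with 4 unknowns, leaving x4 free.

infinitely many solutions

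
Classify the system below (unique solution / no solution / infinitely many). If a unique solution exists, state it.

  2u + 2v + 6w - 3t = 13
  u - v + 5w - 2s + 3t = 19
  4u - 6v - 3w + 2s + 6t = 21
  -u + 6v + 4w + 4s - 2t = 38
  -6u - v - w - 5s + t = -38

u = 2, v = 3, w = 3, s = 5, t = 5

Row-reduce the augmented matrix:
R1 ← R1 / (2).
R2 ← R2 − 1·R1.
R3 ← R3 − 4·R1.
R4 ← R4 + 1·R1.
R5 ← R5 + 6·R1.
R2 ← R2 / (-2).
R1 ← R1 − 1·R2.
R3 ← R3 + 10·R2.
R4 ← R4 − 7·R2.
R5 ← R5 − 5·R2.
R3 ← R3 / (-25).
R1 ← R1 − 4·R3.
R2 ← R2 + 1·R3.
R4 ← R4 − 14·R3.
R5 ← R5 − 22·R3.
R4 ← R4 / (93/25).
R1 ← R1 − 23/25·R4.
R2 ← R2 − 13/25·R4.
R3 ← R3 + 12/25·R4.
R5 ← R5 − 14/25·R4.
R5 ← R5 / (-2585/372).
R1 ← R1 + 233/93·R5.
R2 ← R2 + 253/93·R5.
R3 ← R3 − 77/62·R5.
R4 ← R4 − 637/372·R5.
Reading off the reduced rows gives u = 2, v = 3, w = 3, s = 5, t = 5.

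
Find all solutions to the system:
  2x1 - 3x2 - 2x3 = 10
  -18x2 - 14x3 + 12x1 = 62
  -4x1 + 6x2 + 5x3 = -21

infinitely many solutions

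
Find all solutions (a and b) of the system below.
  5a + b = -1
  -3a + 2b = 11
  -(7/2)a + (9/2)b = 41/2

Row-reduce:
R1 ← R1 / (5).
R2 ← R2 + 3·R1.
R3 ← R3 + 7/2·R1.
R2 ← R2 / (13/5).
R1 ← R1 − 1/5·R2.
R3 ← R3 − 26/5·R2.
Row 3 reduces to 0 = -1, a contradiction. The system is inconsistent.

no solution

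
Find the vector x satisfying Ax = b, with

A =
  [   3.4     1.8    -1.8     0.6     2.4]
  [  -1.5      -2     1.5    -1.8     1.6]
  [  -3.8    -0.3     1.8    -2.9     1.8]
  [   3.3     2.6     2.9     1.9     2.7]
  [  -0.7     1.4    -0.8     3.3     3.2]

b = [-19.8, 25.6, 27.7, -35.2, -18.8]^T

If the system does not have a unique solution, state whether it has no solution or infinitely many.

Row-reduce the augmented matrix:
R1 ← R1 / (17/5).
R2 ← R2 + 3/2·R1.
R3 ← R3 + 19/5·R1.
R4 ← R4 − 33/10·R1.
R5 ← R5 + 7/10·R1.
R2 ← R2 / (-41/34).
R1 ← R1 − 9/17·R2.
R3 ← R3 − 291/170·R2.
R4 ← R4 − 29/34·R2.
R5 ← R5 − 301/170·R2.
R3 ← R3 / (162/205).
R1 ← R1 + 9/41·R3.
R2 ← R2 + 24/41·R3.
R4 ← R4 − 211/41·R3.
R5 ← R5 + 11/82·R3.
R4 ← R4 / (11722/405).
R1 ← R1 + 31/18·R4.
R2 ← R2 + 269/135·R4.
R3 ← R3 + 4519/810·R4.
R5 ← R5 − 3409/8100·R4.
R5 ← R5 / (11427499/1172200).
R1 ← R1 − 25815/23444·R5.
R2 ← R2 − 21353/58610·R5.
R3 ← R3 − 60671/117220·R5.
R4 ← R4 + 20865/11722·R5.
Reading off the reduced rows gives x_1 = -3, x_2 = -6, x_3 = -1, x_4 = -5, x_5 = 1.

x_1 = -3, x_2 = -6, x_3 = -1, x_4 = -5, x_5 = 1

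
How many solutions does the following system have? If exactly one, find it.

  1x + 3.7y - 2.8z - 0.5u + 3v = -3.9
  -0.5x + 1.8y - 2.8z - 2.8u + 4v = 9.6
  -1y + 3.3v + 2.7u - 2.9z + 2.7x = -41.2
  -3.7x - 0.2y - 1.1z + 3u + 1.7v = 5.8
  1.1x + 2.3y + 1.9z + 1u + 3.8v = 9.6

Row-reduce the augmented matrix:
R2 ← R2 + 1/2·R1.
R3 ← R3 − 27/10·R1.
R4 ← R4 + 37/10·R1.
R5 ← R5 − 11/10·R1.
R2 ← R2 / (73/20).
R1 ← R1 − 37/10·R2.
R3 ← R3 + 1099/100·R2.
R4 ← R4 − 1349/100·R2.
R5 ← R5 + 177/100·R2.
R3 ← R3 / (-29149/3650).
R1 ← R1 − 532/365·R3.
R2 ← R2 + 84/73·R3.
R4 ← R4 − 14829/3650·R3.
R5 ← R5 − 10743/3650·R3.
R4 ← R4 / (2859789/291490).
R1 ← R1 − 48238/29149·R4.
R2 ← R2 + 2797/29149·R4.
R3 ← R3 − 18737/29149·R4.
R5 ← R5 + 53080/29149·R4.
R5 ← R5 / (206326351/28597890).
R1 ← R1 + 481684/2859789·R5.
R2 ← R2 + 579860/2859789·R5.
R3 ← R3 + 3921935/2859789·R5.
R4 ← R4 + 450230/2859789·R5.
Reading off the reduced rows gives x = -6, y = 3, z = 5, u = -4, v = 1.

x = -6, y = 3, z = 5, u = -4, v = 1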